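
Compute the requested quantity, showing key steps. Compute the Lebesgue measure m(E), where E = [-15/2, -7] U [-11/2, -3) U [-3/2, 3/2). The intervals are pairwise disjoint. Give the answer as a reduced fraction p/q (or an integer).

For pairwise disjoint intervals, m(union_i I_i) = sum_i m(I_i),
and m is invariant under swapping open/closed endpoints (single points have measure 0).
So m(E) = sum_i (b_i - a_i).
  I_1 has length -7 - (-15/2) = 1/2.
  I_2 has length -3 - (-11/2) = 5/2.
  I_3 has length 3/2 - (-3/2) = 3.
Summing:
  m(E) = 1/2 + 5/2 + 3 = 6.

6


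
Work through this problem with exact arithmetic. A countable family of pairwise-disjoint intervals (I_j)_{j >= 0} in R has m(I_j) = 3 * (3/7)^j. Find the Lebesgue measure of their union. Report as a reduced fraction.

By countable additivity of the Lebesgue measure on pairwise disjoint measurable sets,
  m(union_{j >= 0} I_j) = sum_{j >= 0} m(I_j) = sum_{j >= 0} a * r^j,
  with a = 3 and r = 3/7.
Since 0 < r = 3/7 < 1, the geometric series converges:
  sum_{j >= 0} a * r^j = a / (1 - r).
  = 3 / (1 - 3/7)
  = 3 / (4/7)
  = 21/4.

21/4


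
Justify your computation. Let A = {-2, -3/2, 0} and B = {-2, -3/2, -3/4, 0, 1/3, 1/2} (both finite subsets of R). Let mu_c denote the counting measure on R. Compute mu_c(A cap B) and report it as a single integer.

Counting measure on a finite set equals cardinality. mu_c(A cap B) = |A cap B| (elements appearing in both).
Enumerating the elements of A that also lie in B gives 3 element(s).
So mu_c(A cap B) = 3.

3


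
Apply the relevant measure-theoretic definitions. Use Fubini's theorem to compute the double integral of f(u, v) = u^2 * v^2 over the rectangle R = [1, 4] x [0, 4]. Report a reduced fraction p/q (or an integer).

f(u, v) is a tensor product of a function of u and a function of v, and both factors are bounded continuous (hence Lebesgue integrable) on the rectangle, so Fubini's theorem applies:
  integral_R f d(m x m) = (integral_a1^b1 u^2 du) * (integral_a2^b2 v^2 dv).
Inner integral in u: integral_{1}^{4} u^2 du = (4^3 - 1^3)/3
  = 21.
Inner integral in v: integral_{0}^{4} v^2 dv = (4^3 - 0^3)/3
  = 64/3.
Product: (21) * (64/3) = 448.

448


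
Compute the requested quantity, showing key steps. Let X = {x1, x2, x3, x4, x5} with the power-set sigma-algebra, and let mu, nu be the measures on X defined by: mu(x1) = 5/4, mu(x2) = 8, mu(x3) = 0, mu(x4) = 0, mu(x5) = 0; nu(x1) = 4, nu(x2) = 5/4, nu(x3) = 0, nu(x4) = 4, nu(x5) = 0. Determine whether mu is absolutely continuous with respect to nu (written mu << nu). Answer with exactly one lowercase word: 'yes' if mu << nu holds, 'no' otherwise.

mu << nu means: every nu-null measurable set is also mu-null; equivalently, for every atom x, if nu({x}) = 0 then mu({x}) = 0.
Checking each atom:
  x1: nu = 4 > 0 -> no constraint.
  x2: nu = 5/4 > 0 -> no constraint.
  x3: nu = 0, mu = 0 -> consistent with mu << nu.
  x4: nu = 4 > 0 -> no constraint.
  x5: nu = 0, mu = 0 -> consistent with mu << nu.
No atom violates the condition. Therefore mu << nu.

yes


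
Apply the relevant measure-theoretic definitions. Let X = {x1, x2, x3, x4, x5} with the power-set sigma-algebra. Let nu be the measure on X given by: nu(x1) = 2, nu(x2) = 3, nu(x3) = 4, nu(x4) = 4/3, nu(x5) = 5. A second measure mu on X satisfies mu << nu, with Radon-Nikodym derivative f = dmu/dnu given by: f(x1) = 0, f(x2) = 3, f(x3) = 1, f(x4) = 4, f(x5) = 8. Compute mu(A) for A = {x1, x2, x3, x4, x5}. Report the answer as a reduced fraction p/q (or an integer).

By the defining property of the Radon-Nikodym derivative, for every measurable set A,
  mu(A) = integral_A f dnu.
Since nu is a discrete measure concentrated on the atoms of X, the integral over A reduces to the sum
  mu(A) = sum_{x in A} f(x) * nu({x}).
Computing each term:
  x1: f(x1) * nu(x1) = 0 * 2 = 0.
  x2: f(x2) * nu(x2) = 3 * 3 = 9.
  x3: f(x3) * nu(x3) = 1 * 4 = 4.
  x4: f(x4) * nu(x4) = 4 * 4/3 = 16/3.
  x5: f(x5) * nu(x5) = 8 * 5 = 40.
Summing: mu(A) = 0 + 9 + 4 + 16/3 + 40 = 175/3.

175/3


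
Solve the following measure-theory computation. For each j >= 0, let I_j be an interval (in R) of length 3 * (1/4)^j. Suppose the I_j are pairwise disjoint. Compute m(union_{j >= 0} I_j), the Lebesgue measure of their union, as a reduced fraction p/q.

By countable additivity of the Lebesgue measure on pairwise disjoint measurable sets,
  m(union_{j >= 0} I_j) = sum_{j >= 0} m(I_j) = sum_{j >= 0} a * r^j,
  with a = 3 and r = 1/4.
Since 0 < r = 1/4 < 1, the geometric series converges:
  sum_{j >= 0} a * r^j = a / (1 - r).
  = 3 / (1 - 1/4)
  = 3 / (3/4)
  = 4.

4


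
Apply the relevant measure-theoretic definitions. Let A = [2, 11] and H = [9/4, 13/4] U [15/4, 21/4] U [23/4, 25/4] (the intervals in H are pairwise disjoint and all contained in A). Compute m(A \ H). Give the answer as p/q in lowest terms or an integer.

The ambient interval has length m(A) = 11 - 2 = 9.
Since the holes are disjoint and sit inside A, by finite additivity
  m(H) = sum_i (b_i - a_i), and m(A \ H) = m(A) - m(H).
Computing the hole measures:
  m(H_1) = 13/4 - 9/4 = 1.
  m(H_2) = 21/4 - 15/4 = 3/2.
  m(H_3) = 25/4 - 23/4 = 1/2.
Summed: m(H) = 1 + 3/2 + 1/2 = 3.
So m(A \ H) = 9 - 3 = 6.

6


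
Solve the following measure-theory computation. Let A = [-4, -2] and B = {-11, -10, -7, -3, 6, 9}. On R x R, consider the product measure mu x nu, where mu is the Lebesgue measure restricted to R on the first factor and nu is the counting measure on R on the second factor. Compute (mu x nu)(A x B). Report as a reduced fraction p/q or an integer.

For a measurable rectangle A x B, the product measure satisfies
  (mu x nu)(A x B) = mu(A) * nu(B).
  mu(A) = 2.
  nu(B) = 6.
  (mu x nu)(A x B) = 2 * 6 = 12.

12


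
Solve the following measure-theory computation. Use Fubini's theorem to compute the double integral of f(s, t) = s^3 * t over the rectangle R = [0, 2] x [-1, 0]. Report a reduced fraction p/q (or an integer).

f(s, t) is a tensor product of a function of s and a function of t, and both factors are bounded continuous (hence Lebesgue integrable) on the rectangle, so Fubini's theorem applies:
  integral_R f d(m x m) = (integral_a1^b1 s^3 ds) * (integral_a2^b2 t dt).
Inner integral in s: integral_{0}^{2} s^3 ds = (2^4 - 0^4)/4
  = 4.
Inner integral in t: integral_{-1}^{0} t dt = (0^2 - (-1)^2)/2
  = -1/2.
Product: (4) * (-1/2) = -2.

-2


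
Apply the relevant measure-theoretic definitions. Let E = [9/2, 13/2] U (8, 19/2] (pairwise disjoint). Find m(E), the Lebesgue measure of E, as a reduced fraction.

For pairwise disjoint intervals, m(union_i I_i) = sum_i m(I_i),
and m is invariant under swapping open/closed endpoints (single points have measure 0).
So m(E) = sum_i (b_i - a_i).
  I_1 has length 13/2 - 9/2 = 2.
  I_2 has length 19/2 - 8 = 3/2.
Summing:
  m(E) = 2 + 3/2 = 7/2.

7/2


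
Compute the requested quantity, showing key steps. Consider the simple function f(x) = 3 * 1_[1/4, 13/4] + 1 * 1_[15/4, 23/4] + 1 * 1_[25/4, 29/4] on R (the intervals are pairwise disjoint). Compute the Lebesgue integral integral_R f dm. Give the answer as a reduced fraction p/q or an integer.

For a simple function f = sum_i c_i * 1_{A_i} with disjoint A_i,
  integral f dm = sum_i c_i * m(A_i).
Lengths of the A_i:
  m(A_1) = 13/4 - 1/4 = 3.
  m(A_2) = 23/4 - 15/4 = 2.
  m(A_3) = 29/4 - 25/4 = 1.
Contributions c_i * m(A_i):
  (3) * (3) = 9.
  (1) * (2) = 2.
  (1) * (1) = 1.
Total: 9 + 2 + 1 = 12.

12


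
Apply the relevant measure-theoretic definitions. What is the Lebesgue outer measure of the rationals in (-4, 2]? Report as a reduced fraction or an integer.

The set Q cap (-4, 2] is countable (a subset of the countable set Q). Lebesgue outer measure of any countable set is 0: each singleton {q} has m*({q}) = 0, and by countable subadditivity m*(union_k {q_k}) <= sum_k m*({q_k}) = sum_k 0 = 0. The reverse inequality m*(E) >= 0 is automatic. So m*(Q cap (-4, 2]) = 0.

0


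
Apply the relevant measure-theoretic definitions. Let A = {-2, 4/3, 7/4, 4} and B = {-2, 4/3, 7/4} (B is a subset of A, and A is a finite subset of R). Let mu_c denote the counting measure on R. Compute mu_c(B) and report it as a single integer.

Counting measure assigns mu_c(E) = |E| (number of elements) when E is finite.
B has 3 element(s), so mu_c(B) = 3.

3


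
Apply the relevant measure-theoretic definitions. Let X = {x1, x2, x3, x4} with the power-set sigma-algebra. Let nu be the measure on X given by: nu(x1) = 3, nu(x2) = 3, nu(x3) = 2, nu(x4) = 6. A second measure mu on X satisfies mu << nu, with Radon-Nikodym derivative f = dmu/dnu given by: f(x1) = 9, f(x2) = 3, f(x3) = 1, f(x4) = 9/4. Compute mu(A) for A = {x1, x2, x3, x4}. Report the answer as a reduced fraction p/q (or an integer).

By the defining property of the Radon-Nikodym derivative, for every measurable set A,
  mu(A) = integral_A f dnu.
Since nu is a discrete measure concentrated on the atoms of X, the integral over A reduces to the sum
  mu(A) = sum_{x in A} f(x) * nu({x}).
Computing each term:
  x1: f(x1) * nu(x1) = 9 * 3 = 27.
  x2: f(x2) * nu(x2) = 3 * 3 = 9.
  x3: f(x3) * nu(x3) = 1 * 2 = 2.
  x4: f(x4) * nu(x4) = 9/4 * 6 = 27/2.
Summing: mu(A) = 27 + 9 + 2 + 27/2 = 103/2.

103/2


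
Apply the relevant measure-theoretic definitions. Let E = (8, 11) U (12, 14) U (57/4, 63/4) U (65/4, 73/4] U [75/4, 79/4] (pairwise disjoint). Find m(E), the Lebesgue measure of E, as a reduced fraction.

For pairwise disjoint intervals, m(union_i I_i) = sum_i m(I_i),
and m is invariant under swapping open/closed endpoints (single points have measure 0).
So m(E) = sum_i (b_i - a_i).
  I_1 has length 11 - 8 = 3.
  I_2 has length 14 - 12 = 2.
  I_3 has length 63/4 - 57/4 = 3/2.
  I_4 has length 73/4 - 65/4 = 2.
  I_5 has length 79/4 - 75/4 = 1.
Summing:
  m(E) = 3 + 2 + 3/2 + 2 + 1 = 19/2.

19/2


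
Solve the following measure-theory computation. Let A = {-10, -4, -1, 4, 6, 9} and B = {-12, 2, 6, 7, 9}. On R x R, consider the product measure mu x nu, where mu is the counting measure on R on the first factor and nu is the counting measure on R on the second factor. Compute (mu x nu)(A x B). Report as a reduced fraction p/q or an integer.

For a measurable rectangle A x B, the product measure satisfies
  (mu x nu)(A x B) = mu(A) * nu(B).
  mu(A) = 6.
  nu(B) = 5.
  (mu x nu)(A x B) = 6 * 5 = 30.

30


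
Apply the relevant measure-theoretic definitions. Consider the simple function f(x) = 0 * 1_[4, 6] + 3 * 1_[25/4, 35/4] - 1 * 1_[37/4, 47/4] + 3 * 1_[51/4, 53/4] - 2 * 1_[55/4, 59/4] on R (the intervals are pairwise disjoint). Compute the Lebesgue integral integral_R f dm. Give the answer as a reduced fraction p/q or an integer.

For a simple function f = sum_i c_i * 1_{A_i} with disjoint A_i,
  integral f dm = sum_i c_i * m(A_i).
Lengths of the A_i:
  m(A_1) = 6 - 4 = 2.
  m(A_2) = 35/4 - 25/4 = 5/2.
  m(A_3) = 47/4 - 37/4 = 5/2.
  m(A_4) = 53/4 - 51/4 = 1/2.
  m(A_5) = 59/4 - 55/4 = 1.
Contributions c_i * m(A_i):
  (0) * (2) = 0.
  (3) * (5/2) = 15/2.
  (-1) * (5/2) = -5/2.
  (3) * (1/2) = 3/2.
  (-2) * (1) = -2.
Total: 0 + 15/2 - 5/2 + 3/2 - 2 = 9/2.

9/2


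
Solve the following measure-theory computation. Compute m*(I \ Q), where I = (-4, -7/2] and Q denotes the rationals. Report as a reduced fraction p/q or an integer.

The interval I = (-4, -7/2] has m(I) = -7/2 - (-4) = 1/2 (endpoints are measure-zero, so open/closed/half-open agree). Write I = (I cap Q) u (I \ Q). The rationals in I are countable, so m*(I cap Q) = 0 (cover each rational by intervals whose total length is arbitrarily small). By countable subadditivity m*(I) <= m*(I cap Q) + m*(I \ Q), hence m*(I \ Q) >= m(I) = 1/2. The reverse inequality m*(I \ Q) <= m*(I) = 1/2 is trivial since (I \ Q) is a subset of I. Therefore m*(I \ Q) = 1/2.

1/2


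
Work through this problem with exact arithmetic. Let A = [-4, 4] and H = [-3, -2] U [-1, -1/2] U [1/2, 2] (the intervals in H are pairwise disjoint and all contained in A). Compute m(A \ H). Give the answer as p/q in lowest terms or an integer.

The ambient interval has length m(A) = 4 - (-4) = 8.
Since the holes are disjoint and sit inside A, by finite additivity
  m(H) = sum_i (b_i - a_i), and m(A \ H) = m(A) - m(H).
Computing the hole measures:
  m(H_1) = -2 - (-3) = 1.
  m(H_2) = -1/2 - (-1) = 1/2.
  m(H_3) = 2 - 1/2 = 3/2.
Summed: m(H) = 1 + 1/2 + 3/2 = 3.
So m(A \ H) = 8 - 3 = 5.

5


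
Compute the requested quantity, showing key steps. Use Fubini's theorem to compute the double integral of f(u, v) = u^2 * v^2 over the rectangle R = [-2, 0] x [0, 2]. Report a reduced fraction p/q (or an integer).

f(u, v) is a tensor product of a function of u and a function of v, and both factors are bounded continuous (hence Lebesgue integrable) on the rectangle, so Fubini's theorem applies:
  integral_R f d(m x m) = (integral_a1^b1 u^2 du) * (integral_a2^b2 v^2 dv).
Inner integral in u: integral_{-2}^{0} u^2 du = (0^3 - (-2)^3)/3
  = 8/3.
Inner integral in v: integral_{0}^{2} v^2 dv = (2^3 - 0^3)/3
  = 8/3.
Product: (8/3) * (8/3) = 64/9.

64/9


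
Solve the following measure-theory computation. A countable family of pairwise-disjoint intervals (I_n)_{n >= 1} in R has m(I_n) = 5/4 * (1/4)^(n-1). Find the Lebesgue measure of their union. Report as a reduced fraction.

By countable additivity of the Lebesgue measure on pairwise disjoint measurable sets,
  m(union_{n >= 1} I_n) = sum_{n >= 1} m(I_n) = sum_{n >= 1} a * r^(n-1),
  with a = 5/4 and r = 1/4.
Since 0 < r = 1/4 < 1, the geometric series converges:
  sum_{n >= 1} a * r^(n-1) = a / (1 - r).
  = 5/4 / (1 - 1/4)
  = 5/4 / (3/4)
  = 5/3.

5/3


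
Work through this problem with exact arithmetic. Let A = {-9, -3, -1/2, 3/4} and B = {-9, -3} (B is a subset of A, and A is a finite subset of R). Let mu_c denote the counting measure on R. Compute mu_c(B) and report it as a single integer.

Counting measure assigns mu_c(E) = |E| (number of elements) when E is finite.
B has 2 element(s), so mu_c(B) = 2.

2


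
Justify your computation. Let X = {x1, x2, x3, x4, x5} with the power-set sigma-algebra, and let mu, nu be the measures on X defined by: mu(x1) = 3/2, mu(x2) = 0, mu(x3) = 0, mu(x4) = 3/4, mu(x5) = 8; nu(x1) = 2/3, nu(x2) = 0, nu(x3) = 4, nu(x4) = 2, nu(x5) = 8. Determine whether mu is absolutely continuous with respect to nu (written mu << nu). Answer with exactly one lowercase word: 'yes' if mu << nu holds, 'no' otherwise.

mu << nu means: every nu-null measurable set is also mu-null; equivalently, for every atom x, if nu({x}) = 0 then mu({x}) = 0.
Checking each atom:
  x1: nu = 2/3 > 0 -> no constraint.
  x2: nu = 0, mu = 0 -> consistent with mu << nu.
  x3: nu = 4 > 0 -> no constraint.
  x4: nu = 2 > 0 -> no constraint.
  x5: nu = 8 > 0 -> no constraint.
No atom violates the condition. Therefore mu << nu.

yes


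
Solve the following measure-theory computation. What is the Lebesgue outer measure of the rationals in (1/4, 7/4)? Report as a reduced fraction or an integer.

E = Q cap (1/4, 7/4) is a subset of Q, which is countable. Enumerate Q = {q_1, q_2, ...}; for any eps > 0, cover q_k by the open interval (q_k - eps/2^(k+1), q_k + eps/2^(k+1)), of length eps/2^k. The total cover length is sum_{k>=1} eps/2^k = eps. Hence m*(E) <= m*(Q) <= eps for every eps > 0, and since outer measure is non-negative, m*(E) = 0.

0


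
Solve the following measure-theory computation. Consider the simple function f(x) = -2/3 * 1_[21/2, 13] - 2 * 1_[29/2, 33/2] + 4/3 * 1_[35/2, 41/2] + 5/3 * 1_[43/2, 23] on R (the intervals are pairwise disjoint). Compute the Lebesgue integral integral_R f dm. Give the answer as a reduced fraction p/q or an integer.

For a simple function f = sum_i c_i * 1_{A_i} with disjoint A_i,
  integral f dm = sum_i c_i * m(A_i).
Lengths of the A_i:
  m(A_1) = 13 - 21/2 = 5/2.
  m(A_2) = 33/2 - 29/2 = 2.
  m(A_3) = 41/2 - 35/2 = 3.
  m(A_4) = 23 - 43/2 = 3/2.
Contributions c_i * m(A_i):
  (-2/3) * (5/2) = -5/3.
  (-2) * (2) = -4.
  (4/3) * (3) = 4.
  (5/3) * (3/2) = 5/2.
Total: -5/3 - 4 + 4 + 5/2 = 5/6.

5/6


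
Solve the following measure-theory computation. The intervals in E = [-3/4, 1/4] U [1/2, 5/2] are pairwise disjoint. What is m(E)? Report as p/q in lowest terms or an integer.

For pairwise disjoint intervals, m(union_i I_i) = sum_i m(I_i),
and m is invariant under swapping open/closed endpoints (single points have measure 0).
So m(E) = sum_i (b_i - a_i).
  I_1 has length 1/4 - (-3/4) = 1.
  I_2 has length 5/2 - 1/2 = 2.
Summing:
  m(E) = 1 + 2 = 3.

3


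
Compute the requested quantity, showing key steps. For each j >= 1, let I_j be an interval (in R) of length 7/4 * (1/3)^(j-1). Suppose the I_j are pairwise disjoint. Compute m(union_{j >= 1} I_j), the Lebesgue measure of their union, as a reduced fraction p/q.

By countable additivity of the Lebesgue measure on pairwise disjoint measurable sets,
  m(union_{j >= 1} I_j) = sum_{j >= 1} m(I_j) = sum_{j >= 1} a * r^(j-1),
  with a = 7/4 and r = 1/3.
Since 0 < r = 1/3 < 1, the geometric series converges:
  sum_{j >= 1} a * r^(j-1) = a / (1 - r).
  = 7/4 / (1 - 1/3)
  = 7/4 / (2/3)
  = 21/8.

21/8


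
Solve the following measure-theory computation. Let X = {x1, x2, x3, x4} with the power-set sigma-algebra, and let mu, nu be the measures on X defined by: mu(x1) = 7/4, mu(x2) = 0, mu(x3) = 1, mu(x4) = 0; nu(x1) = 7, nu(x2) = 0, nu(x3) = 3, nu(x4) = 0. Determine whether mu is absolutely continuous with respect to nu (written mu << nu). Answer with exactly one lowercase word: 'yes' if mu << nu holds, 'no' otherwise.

mu << nu means: every nu-null measurable set is also mu-null; equivalently, for every atom x, if nu({x}) = 0 then mu({x}) = 0.
Checking each atom:
  x1: nu = 7 > 0 -> no constraint.
  x2: nu = 0, mu = 0 -> consistent with mu << nu.
  x3: nu = 3 > 0 -> no constraint.
  x4: nu = 0, mu = 0 -> consistent with mu << nu.
No atom violates the condition. Therefore mu << nu.

yes


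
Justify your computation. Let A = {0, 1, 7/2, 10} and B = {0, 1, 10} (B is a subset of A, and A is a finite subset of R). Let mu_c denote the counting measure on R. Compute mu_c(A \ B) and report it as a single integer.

Counting measure assigns mu_c(E) = |E| (number of elements) when E is finite. For B subset A, A \ B is the set of elements of A not in B, so |A \ B| = |A| - |B|.
|A| = 4, |B| = 3, so mu_c(A \ B) = 4 - 3 = 1.

1


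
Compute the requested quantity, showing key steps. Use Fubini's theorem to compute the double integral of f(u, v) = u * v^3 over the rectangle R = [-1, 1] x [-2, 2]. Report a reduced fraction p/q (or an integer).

f(u, v) is a tensor product of a function of u and a function of v, and both factors are bounded continuous (hence Lebesgue integrable) on the rectangle, so Fubini's theorem applies:
  integral_R f d(m x m) = (integral_a1^b1 u du) * (integral_a2^b2 v^3 dv).
Inner integral in u: integral_{-1}^{1} u du = (1^2 - (-1)^2)/2
  = 0.
Inner integral in v: integral_{-2}^{2} v^3 dv = (2^4 - (-2)^4)/4
  = 0.
Product: (0) * (0) = 0.

0


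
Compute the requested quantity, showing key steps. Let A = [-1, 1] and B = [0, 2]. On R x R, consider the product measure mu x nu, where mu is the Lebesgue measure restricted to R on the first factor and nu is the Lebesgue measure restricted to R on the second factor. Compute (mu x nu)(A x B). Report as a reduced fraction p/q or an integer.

For a measurable rectangle A x B, the product measure satisfies
  (mu x nu)(A x B) = mu(A) * nu(B).
  mu(A) = 2.
  nu(B) = 2.
  (mu x nu)(A x B) = 2 * 2 = 4.

4


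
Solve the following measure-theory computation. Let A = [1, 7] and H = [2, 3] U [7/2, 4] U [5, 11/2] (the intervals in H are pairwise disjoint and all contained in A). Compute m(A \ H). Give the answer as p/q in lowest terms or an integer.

The ambient interval has length m(A) = 7 - 1 = 6.
Since the holes are disjoint and sit inside A, by finite additivity
  m(H) = sum_i (b_i - a_i), and m(A \ H) = m(A) - m(H).
Computing the hole measures:
  m(H_1) = 3 - 2 = 1.
  m(H_2) = 4 - 7/2 = 1/2.
  m(H_3) = 11/2 - 5 = 1/2.
Summed: m(H) = 1 + 1/2 + 1/2 = 2.
So m(A \ H) = 6 - 2 = 4.

4


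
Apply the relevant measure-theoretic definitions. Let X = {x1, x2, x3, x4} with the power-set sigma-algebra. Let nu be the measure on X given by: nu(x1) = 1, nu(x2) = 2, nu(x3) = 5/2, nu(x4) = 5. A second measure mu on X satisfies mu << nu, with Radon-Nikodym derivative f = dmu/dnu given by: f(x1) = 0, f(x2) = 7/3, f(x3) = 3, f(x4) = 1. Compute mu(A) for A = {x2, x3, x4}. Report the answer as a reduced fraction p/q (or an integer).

By the defining property of the Radon-Nikodym derivative, for every measurable set A,
  mu(A) = integral_A f dnu.
Since nu is a discrete measure concentrated on the atoms of X, the integral over A reduces to the sum
  mu(A) = sum_{x in A} f(x) * nu({x}).
Computing each term:
  x2: f(x2) * nu(x2) = 7/3 * 2 = 14/3.
  x3: f(x3) * nu(x3) = 3 * 5/2 = 15/2.
  x4: f(x4) * nu(x4) = 1 * 5 = 5.
Summing: mu(A) = 14/3 + 15/2 + 5 = 103/6.

103/6


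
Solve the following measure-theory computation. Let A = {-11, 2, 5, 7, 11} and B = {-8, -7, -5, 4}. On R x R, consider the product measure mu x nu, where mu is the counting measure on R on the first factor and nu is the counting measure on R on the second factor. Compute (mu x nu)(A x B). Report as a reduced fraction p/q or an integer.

For a measurable rectangle A x B, the product measure satisfies
  (mu x nu)(A x B) = mu(A) * nu(B).
  mu(A) = 5.
  nu(B) = 4.
  (mu x nu)(A x B) = 5 * 4 = 20.

20


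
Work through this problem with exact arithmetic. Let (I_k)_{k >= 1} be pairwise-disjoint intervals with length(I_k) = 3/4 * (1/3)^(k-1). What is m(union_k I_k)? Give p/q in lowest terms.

By countable additivity of the Lebesgue measure on pairwise disjoint measurable sets,
  m(union_{k >= 1} I_k) = sum_{k >= 1} m(I_k) = sum_{k >= 1} a * r^(k-1),
  with a = 3/4 and r = 1/3.
Since 0 < r = 1/3 < 1, the geometric series converges:
  sum_{k >= 1} a * r^(k-1) = a / (1 - r).
  = 3/4 / (1 - 1/3)
  = 3/4 / (2/3)
  = 9/8.

9/8


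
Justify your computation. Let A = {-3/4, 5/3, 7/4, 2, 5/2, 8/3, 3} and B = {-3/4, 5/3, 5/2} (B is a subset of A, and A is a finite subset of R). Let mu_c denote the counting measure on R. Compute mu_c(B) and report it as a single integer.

Counting measure assigns mu_c(E) = |E| (number of elements) when E is finite.
B has 3 element(s), so mu_c(B) = 3.

3


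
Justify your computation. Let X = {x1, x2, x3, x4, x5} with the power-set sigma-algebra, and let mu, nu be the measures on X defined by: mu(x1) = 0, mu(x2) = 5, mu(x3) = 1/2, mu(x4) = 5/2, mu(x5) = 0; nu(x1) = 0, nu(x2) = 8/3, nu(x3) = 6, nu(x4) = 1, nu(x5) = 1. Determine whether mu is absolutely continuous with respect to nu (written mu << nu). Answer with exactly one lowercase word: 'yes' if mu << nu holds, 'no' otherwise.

mu << nu means: every nu-null measurable set is also mu-null; equivalently, for every atom x, if nu({x}) = 0 then mu({x}) = 0.
Checking each atom:
  x1: nu = 0, mu = 0 -> consistent with mu << nu.
  x2: nu = 8/3 > 0 -> no constraint.
  x3: nu = 6 > 0 -> no constraint.
  x4: nu = 1 > 0 -> no constraint.
  x5: nu = 1 > 0 -> no constraint.
No atom violates the condition. Therefore mu << nu.

yes


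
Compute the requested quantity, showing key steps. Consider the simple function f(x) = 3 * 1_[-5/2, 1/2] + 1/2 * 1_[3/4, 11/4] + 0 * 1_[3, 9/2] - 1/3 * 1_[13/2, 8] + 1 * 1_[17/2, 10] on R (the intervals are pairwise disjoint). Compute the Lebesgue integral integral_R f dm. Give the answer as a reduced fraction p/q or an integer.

For a simple function f = sum_i c_i * 1_{A_i} with disjoint A_i,
  integral f dm = sum_i c_i * m(A_i).
Lengths of the A_i:
  m(A_1) = 1/2 - (-5/2) = 3.
  m(A_2) = 11/4 - 3/4 = 2.
  m(A_3) = 9/2 - 3 = 3/2.
  m(A_4) = 8 - 13/2 = 3/2.
  m(A_5) = 10 - 17/2 = 3/2.
Contributions c_i * m(A_i):
  (3) * (3) = 9.
  (1/2) * (2) = 1.
  (0) * (3/2) = 0.
  (-1/3) * (3/2) = -1/2.
  (1) * (3/2) = 3/2.
Total: 9 + 1 + 0 - 1/2 + 3/2 = 11.

11


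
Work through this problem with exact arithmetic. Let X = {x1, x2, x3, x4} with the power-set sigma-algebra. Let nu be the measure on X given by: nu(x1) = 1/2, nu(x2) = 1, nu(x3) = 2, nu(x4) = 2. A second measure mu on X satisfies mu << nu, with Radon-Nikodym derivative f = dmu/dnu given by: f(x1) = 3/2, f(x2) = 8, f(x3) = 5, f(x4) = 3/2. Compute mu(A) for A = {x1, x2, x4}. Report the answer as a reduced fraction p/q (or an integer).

By the defining property of the Radon-Nikodym derivative, for every measurable set A,
  mu(A) = integral_A f dnu.
Since nu is a discrete measure concentrated on the atoms of X, the integral over A reduces to the sum
  mu(A) = sum_{x in A} f(x) * nu({x}).
Computing each term:
  x1: f(x1) * nu(x1) = 3/2 * 1/2 = 3/4.
  x2: f(x2) * nu(x2) = 8 * 1 = 8.
  x4: f(x4) * nu(x4) = 3/2 * 2 = 3.
Summing: mu(A) = 3/4 + 8 + 3 = 47/4.

47/4


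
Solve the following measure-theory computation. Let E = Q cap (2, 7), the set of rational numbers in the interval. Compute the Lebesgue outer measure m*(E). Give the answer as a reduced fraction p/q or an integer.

E = Q cap (2, 7) is a subset of Q, which is countable. Enumerate Q = {q_1, q_2, ...}; for any eps > 0, cover q_k by the open interval (q_k - eps/2^(k+1), q_k + eps/2^(k+1)), of length eps/2^k. The total cover length is sum_{k>=1} eps/2^k = eps. Hence m*(E) <= m*(Q) <= eps for every eps > 0, and since outer measure is non-negative, m*(E) = 0.

0


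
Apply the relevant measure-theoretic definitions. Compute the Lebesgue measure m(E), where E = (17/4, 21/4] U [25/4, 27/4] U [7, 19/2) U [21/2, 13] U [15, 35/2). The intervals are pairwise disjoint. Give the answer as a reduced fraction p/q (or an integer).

For pairwise disjoint intervals, m(union_i I_i) = sum_i m(I_i),
and m is invariant under swapping open/closed endpoints (single points have measure 0).
So m(E) = sum_i (b_i - a_i).
  I_1 has length 21/4 - 17/4 = 1.
  I_2 has length 27/4 - 25/4 = 1/2.
  I_3 has length 19/2 - 7 = 5/2.
  I_4 has length 13 - 21/2 = 5/2.
  I_5 has length 35/2 - 15 = 5/2.
Summing:
  m(E) = 1 + 1/2 + 5/2 + 5/2 + 5/2 = 9.

9


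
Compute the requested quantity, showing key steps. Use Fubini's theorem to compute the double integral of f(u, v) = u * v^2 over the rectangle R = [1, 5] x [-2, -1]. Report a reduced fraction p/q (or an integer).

f(u, v) is a tensor product of a function of u and a function of v, and both factors are bounded continuous (hence Lebesgue integrable) on the rectangle, so Fubini's theorem applies:
  integral_R f d(m x m) = (integral_a1^b1 u du) * (integral_a2^b2 v^2 dv).
Inner integral in u: integral_{1}^{5} u du = (5^2 - 1^2)/2
  = 12.
Inner integral in v: integral_{-2}^{-1} v^2 dv = ((-1)^3 - (-2)^3)/3
  = 7/3.
Product: (12) * (7/3) = 28.

28


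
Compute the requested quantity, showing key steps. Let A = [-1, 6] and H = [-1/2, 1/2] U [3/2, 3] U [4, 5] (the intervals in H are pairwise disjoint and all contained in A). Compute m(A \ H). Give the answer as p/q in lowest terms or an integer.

The ambient interval has length m(A) = 6 - (-1) = 7.
Since the holes are disjoint and sit inside A, by finite additivity
  m(H) = sum_i (b_i - a_i), and m(A \ H) = m(A) - m(H).
Computing the hole measures:
  m(H_1) = 1/2 - (-1/2) = 1.
  m(H_2) = 3 - 3/2 = 3/2.
  m(H_3) = 5 - 4 = 1.
Summed: m(H) = 1 + 3/2 + 1 = 7/2.
So m(A \ H) = 7 - 7/2 = 7/2.

7/2


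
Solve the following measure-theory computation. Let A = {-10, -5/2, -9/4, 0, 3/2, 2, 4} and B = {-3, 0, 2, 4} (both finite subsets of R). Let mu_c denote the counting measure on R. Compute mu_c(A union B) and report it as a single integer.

Counting measure on a finite set equals cardinality. By inclusion-exclusion, |A union B| = |A| + |B| - |A cap B|.
|A| = 7, |B| = 4, |A cap B| = 3.
So mu_c(A union B) = 7 + 4 - 3 = 8.

8


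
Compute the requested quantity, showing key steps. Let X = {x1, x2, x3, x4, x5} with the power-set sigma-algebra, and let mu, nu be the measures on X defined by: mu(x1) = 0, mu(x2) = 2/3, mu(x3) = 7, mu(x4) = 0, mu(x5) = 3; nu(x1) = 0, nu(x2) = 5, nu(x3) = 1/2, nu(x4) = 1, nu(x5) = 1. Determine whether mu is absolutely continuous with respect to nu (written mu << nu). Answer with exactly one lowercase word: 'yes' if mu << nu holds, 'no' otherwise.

mu << nu means: every nu-null measurable set is also mu-null; equivalently, for every atom x, if nu({x}) = 0 then mu({x}) = 0.
Checking each atom:
  x1: nu = 0, mu = 0 -> consistent with mu << nu.
  x2: nu = 5 > 0 -> no constraint.
  x3: nu = 1/2 > 0 -> no constraint.
  x4: nu = 1 > 0 -> no constraint.
  x5: nu = 1 > 0 -> no constraint.
No atom violates the condition. Therefore mu << nu.

yes


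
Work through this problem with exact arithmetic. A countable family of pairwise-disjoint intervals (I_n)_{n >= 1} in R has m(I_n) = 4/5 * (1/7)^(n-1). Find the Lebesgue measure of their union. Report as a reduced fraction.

By countable additivity of the Lebesgue measure on pairwise disjoint measurable sets,
  m(union_{n >= 1} I_n) = sum_{n >= 1} m(I_n) = sum_{n >= 1} a * r^(n-1),
  with a = 4/5 and r = 1/7.
Since 0 < r = 1/7 < 1, the geometric series converges:
  sum_{n >= 1} a * r^(n-1) = a / (1 - r).
  = 4/5 / (1 - 1/7)
  = 4/5 / (6/7)
  = 14/15.

14/15


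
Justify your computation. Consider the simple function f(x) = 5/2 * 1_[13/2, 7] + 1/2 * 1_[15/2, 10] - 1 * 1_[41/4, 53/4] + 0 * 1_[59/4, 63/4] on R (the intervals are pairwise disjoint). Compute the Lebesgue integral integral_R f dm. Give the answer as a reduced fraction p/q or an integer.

For a simple function f = sum_i c_i * 1_{A_i} with disjoint A_i,
  integral f dm = sum_i c_i * m(A_i).
Lengths of the A_i:
  m(A_1) = 7 - 13/2 = 1/2.
  m(A_2) = 10 - 15/2 = 5/2.
  m(A_3) = 53/4 - 41/4 = 3.
  m(A_4) = 63/4 - 59/4 = 1.
Contributions c_i * m(A_i):
  (5/2) * (1/2) = 5/4.
  (1/2) * (5/2) = 5/4.
  (-1) * (3) = -3.
  (0) * (1) = 0.
Total: 5/4 + 5/4 - 3 + 0 = -1/2.

-1/2


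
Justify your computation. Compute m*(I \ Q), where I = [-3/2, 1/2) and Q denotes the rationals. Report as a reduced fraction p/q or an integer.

The interval I = [-3/2, 1/2) has m(I) = 1/2 - (-3/2) = 2 (endpoints are measure-zero, so open/closed/half-open agree). Write I = (I cap Q) u (I \ Q). The rationals in I are countable, so m*(I cap Q) = 0 (cover each rational by intervals whose total length is arbitrarily small). By countable subadditivity m*(I) <= m*(I cap Q) + m*(I \ Q), hence m*(I \ Q) >= m(I) = 2. The reverse inequality m*(I \ Q) <= m*(I) = 2 is trivial since (I \ Q) is a subset of I. Therefore m*(I \ Q) = 2.

2


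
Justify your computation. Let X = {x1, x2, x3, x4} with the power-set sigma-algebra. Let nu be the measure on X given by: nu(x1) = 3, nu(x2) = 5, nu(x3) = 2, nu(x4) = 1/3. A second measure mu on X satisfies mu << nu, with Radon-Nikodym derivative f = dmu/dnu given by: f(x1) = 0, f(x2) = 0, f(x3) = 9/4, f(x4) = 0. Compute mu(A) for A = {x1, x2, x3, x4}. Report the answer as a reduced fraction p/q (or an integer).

By the defining property of the Radon-Nikodym derivative, for every measurable set A,
  mu(A) = integral_A f dnu.
Since nu is a discrete measure concentrated on the atoms of X, the integral over A reduces to the sum
  mu(A) = sum_{x in A} f(x) * nu({x}).
Computing each term:
  x1: f(x1) * nu(x1) = 0 * 3 = 0.
  x2: f(x2) * nu(x2) = 0 * 5 = 0.
  x3: f(x3) * nu(x3) = 9/4 * 2 = 9/2.
  x4: f(x4) * nu(x4) = 0 * 1/3 = 0.
Summing: mu(A) = 0 + 0 + 9/2 + 0 = 9/2.

9/2


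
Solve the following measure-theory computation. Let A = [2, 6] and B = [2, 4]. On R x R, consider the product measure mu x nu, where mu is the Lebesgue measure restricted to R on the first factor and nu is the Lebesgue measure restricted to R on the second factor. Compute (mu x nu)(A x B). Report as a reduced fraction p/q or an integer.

For a measurable rectangle A x B, the product measure satisfies
  (mu x nu)(A x B) = mu(A) * nu(B).
  mu(A) = 4.
  nu(B) = 2.
  (mu x nu)(A x B) = 4 * 2 = 8.

8


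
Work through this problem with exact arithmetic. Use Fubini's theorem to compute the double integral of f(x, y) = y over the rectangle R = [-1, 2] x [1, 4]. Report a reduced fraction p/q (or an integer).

f(x, y) is a tensor product of a function of x and a function of y, and both factors are bounded continuous (hence Lebesgue integrable) on the rectangle, so Fubini's theorem applies:
  integral_R f d(m x m) = (integral_a1^b1 1 dx) * (integral_a2^b2 y dy).
Inner integral in x: integral_{-1}^{2} 1 dx = (2^1 - (-1)^1)/1
  = 3.
Inner integral in y: integral_{1}^{4} y dy = (4^2 - 1^2)/2
  = 15/2.
Product: (3) * (15/2) = 45/2.

45/2


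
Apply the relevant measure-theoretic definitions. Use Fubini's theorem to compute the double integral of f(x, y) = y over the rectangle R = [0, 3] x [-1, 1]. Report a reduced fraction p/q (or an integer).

f(x, y) is a tensor product of a function of x and a function of y, and both factors are bounded continuous (hence Lebesgue integrable) on the rectangle, so Fubini's theorem applies:
  integral_R f d(m x m) = (integral_a1^b1 1 dx) * (integral_a2^b2 y dy).
Inner integral in x: integral_{0}^{3} 1 dx = (3^1 - 0^1)/1
  = 3.
Inner integral in y: integral_{-1}^{1} y dy = (1^2 - (-1)^2)/2
  = 0.
Product: (3) * (0) = 0.

0


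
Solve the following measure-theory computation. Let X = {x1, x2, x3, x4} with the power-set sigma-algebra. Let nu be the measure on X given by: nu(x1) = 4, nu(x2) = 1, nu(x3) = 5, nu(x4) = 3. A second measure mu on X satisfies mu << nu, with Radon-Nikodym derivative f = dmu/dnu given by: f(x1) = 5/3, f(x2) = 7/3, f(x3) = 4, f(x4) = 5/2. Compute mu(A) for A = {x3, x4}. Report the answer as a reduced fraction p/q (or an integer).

By the defining property of the Radon-Nikodym derivative, for every measurable set A,
  mu(A) = integral_A f dnu.
Since nu is a discrete measure concentrated on the atoms of X, the integral over A reduces to the sum
  mu(A) = sum_{x in A} f(x) * nu({x}).
Computing each term:
  x3: f(x3) * nu(x3) = 4 * 5 = 20.
  x4: f(x4) * nu(x4) = 5/2 * 3 = 15/2.
Summing: mu(A) = 20 + 15/2 = 55/2.

55/2


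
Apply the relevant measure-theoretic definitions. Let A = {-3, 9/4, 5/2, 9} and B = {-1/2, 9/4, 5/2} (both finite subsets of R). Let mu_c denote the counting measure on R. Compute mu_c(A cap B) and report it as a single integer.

Counting measure on a finite set equals cardinality. mu_c(A cap B) = |A cap B| (elements appearing in both).
Enumerating the elements of A that also lie in B gives 2 element(s).
So mu_c(A cap B) = 2.

2


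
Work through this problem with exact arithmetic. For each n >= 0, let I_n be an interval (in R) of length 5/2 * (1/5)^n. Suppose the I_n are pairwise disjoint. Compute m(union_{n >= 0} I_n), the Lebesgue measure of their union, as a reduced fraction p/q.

By countable additivity of the Lebesgue measure on pairwise disjoint measurable sets,
  m(union_{n >= 0} I_n) = sum_{n >= 0} m(I_n) = sum_{n >= 0} a * r^n,
  with a = 5/2 and r = 1/5.
Since 0 < r = 1/5 < 1, the geometric series converges:
  sum_{n >= 0} a * r^n = a / (1 - r).
  = 5/2 / (1 - 1/5)
  = 5/2 / (4/5)
  = 25/8.

25/8


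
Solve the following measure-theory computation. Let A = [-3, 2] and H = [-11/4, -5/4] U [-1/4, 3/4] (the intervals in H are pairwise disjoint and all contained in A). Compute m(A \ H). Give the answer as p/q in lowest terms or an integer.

The ambient interval has length m(A) = 2 - (-3) = 5.
Since the holes are disjoint and sit inside A, by finite additivity
  m(H) = sum_i (b_i - a_i), and m(A \ H) = m(A) - m(H).
Computing the hole measures:
  m(H_1) = -5/4 - (-11/4) = 3/2.
  m(H_2) = 3/4 - (-1/4) = 1.
Summed: m(H) = 3/2 + 1 = 5/2.
So m(A \ H) = 5 - 5/2 = 5/2.

5/2


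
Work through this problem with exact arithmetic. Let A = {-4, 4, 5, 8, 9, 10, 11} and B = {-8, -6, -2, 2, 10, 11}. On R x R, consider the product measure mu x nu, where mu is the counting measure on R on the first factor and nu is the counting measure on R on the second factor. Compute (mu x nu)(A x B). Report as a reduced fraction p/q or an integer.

For a measurable rectangle A x B, the product measure satisfies
  (mu x nu)(A x B) = mu(A) * nu(B).
  mu(A) = 7.
  nu(B) = 6.
  (mu x nu)(A x B) = 7 * 6 = 42.

42


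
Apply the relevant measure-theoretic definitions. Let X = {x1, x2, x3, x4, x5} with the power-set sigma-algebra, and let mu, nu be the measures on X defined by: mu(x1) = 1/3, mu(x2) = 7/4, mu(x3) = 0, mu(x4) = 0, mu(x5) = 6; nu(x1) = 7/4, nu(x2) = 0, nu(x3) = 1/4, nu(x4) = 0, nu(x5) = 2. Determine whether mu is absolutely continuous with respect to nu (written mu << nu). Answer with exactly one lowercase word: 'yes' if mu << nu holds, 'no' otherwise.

mu << nu means: every nu-null measurable set is also mu-null; equivalently, for every atom x, if nu({x}) = 0 then mu({x}) = 0.
Checking each atom:
  x1: nu = 7/4 > 0 -> no constraint.
  x2: nu = 0, mu = 7/4 > 0 -> violates mu << nu.
  x3: nu = 1/4 > 0 -> no constraint.
  x4: nu = 0, mu = 0 -> consistent with mu << nu.
  x5: nu = 2 > 0 -> no constraint.
The atom(s) x2 violate the condition (nu = 0 but mu > 0). Therefore mu is NOT absolutely continuous w.r.t. nu.

no


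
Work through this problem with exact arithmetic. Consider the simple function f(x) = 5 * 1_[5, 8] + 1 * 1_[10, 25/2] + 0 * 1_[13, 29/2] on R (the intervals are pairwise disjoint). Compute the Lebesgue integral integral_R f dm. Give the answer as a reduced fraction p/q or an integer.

For a simple function f = sum_i c_i * 1_{A_i} with disjoint A_i,
  integral f dm = sum_i c_i * m(A_i).
Lengths of the A_i:
  m(A_1) = 8 - 5 = 3.
  m(A_2) = 25/2 - 10 = 5/2.
  m(A_3) = 29/2 - 13 = 3/2.
Contributions c_i * m(A_i):
  (5) * (3) = 15.
  (1) * (5/2) = 5/2.
  (0) * (3/2) = 0.
Total: 15 + 5/2 + 0 = 35/2.

35/2


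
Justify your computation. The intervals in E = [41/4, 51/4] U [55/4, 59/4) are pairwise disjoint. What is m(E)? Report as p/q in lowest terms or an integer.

For pairwise disjoint intervals, m(union_i I_i) = sum_i m(I_i),
and m is invariant under swapping open/closed endpoints (single points have measure 0).
So m(E) = sum_i (b_i - a_i).
  I_1 has length 51/4 - 41/4 = 5/2.
  I_2 has length 59/4 - 55/4 = 1.
Summing:
  m(E) = 5/2 + 1 = 7/2.

7/2


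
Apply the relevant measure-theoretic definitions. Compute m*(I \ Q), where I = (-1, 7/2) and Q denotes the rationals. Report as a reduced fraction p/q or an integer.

The interval I = (-1, 7/2) has m(I) = 7/2 - (-1) = 9/2 (endpoints are measure-zero, so open/closed/half-open agree). Write I = (I cap Q) u (I \ Q). The rationals in I are countable, so m*(I cap Q) = 0 (cover each rational by intervals whose total length is arbitrarily small). By countable subadditivity m*(I) <= m*(I cap Q) + m*(I \ Q), hence m*(I \ Q) >= m(I) = 9/2. The reverse inequality m*(I \ Q) <= m*(I) = 9/2 is trivial since (I \ Q) is a subset of I. Therefore m*(I \ Q) = 9/2.

9/2


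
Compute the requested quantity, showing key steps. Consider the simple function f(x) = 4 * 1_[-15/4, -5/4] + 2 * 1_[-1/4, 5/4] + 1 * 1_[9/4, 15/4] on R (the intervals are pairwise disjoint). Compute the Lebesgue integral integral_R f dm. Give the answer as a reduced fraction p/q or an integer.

For a simple function f = sum_i c_i * 1_{A_i} with disjoint A_i,
  integral f dm = sum_i c_i * m(A_i).
Lengths of the A_i:
  m(A_1) = -5/4 - (-15/4) = 5/2.
  m(A_2) = 5/4 - (-1/4) = 3/2.
  m(A_3) = 15/4 - 9/4 = 3/2.
Contributions c_i * m(A_i):
  (4) * (5/2) = 10.
  (2) * (3/2) = 3.
  (1) * (3/2) = 3/2.
Total: 10 + 3 + 3/2 = 29/2.

29/2


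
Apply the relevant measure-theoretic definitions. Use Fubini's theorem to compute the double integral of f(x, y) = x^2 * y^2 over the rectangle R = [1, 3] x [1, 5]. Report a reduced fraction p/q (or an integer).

f(x, y) is a tensor product of a function of x and a function of y, and both factors are bounded continuous (hence Lebesgue integrable) on the rectangle, so Fubini's theorem applies:
  integral_R f d(m x m) = (integral_a1^b1 x^2 dx) * (integral_a2^b2 y^2 dy).
Inner integral in x: integral_{1}^{3} x^2 dx = (3^3 - 1^3)/3
  = 26/3.
Inner integral in y: integral_{1}^{5} y^2 dy = (5^3 - 1^3)/3
  = 124/3.
Product: (26/3) * (124/3) = 3224/9.

3224/9


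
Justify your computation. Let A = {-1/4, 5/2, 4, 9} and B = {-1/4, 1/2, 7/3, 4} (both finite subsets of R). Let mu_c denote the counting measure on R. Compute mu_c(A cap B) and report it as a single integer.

Counting measure on a finite set equals cardinality. mu_c(A cap B) = |A cap B| (elements appearing in both).
Enumerating the elements of A that also lie in B gives 2 element(s).
So mu_c(A cap B) = 2.

2
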